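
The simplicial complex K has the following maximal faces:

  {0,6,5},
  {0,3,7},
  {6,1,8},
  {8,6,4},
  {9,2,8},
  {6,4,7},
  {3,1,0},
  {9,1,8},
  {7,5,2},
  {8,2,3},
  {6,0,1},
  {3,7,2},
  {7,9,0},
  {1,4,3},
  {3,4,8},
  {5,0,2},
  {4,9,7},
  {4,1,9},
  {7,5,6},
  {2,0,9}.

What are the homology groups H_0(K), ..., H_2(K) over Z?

H_0 = Z,  H_1 = Z ⊕ Z_2,  H_2 = 0.

We work with the vertex ordering 0 < 1 < 2 < 3 < 4 < 5 < 6 < 7 < 8 < 9. The simplices of K, each written with vertices in increasing order, are:

  0-simplices (10): [0], [1], [2], [3], [4], [5], [6], [7], [8], [9]
  1-simplices (30): (30 of them)
  2-simplices (20): (20 of them)

Hence C_0 ≅ Z^10, C_1 ≅ Z^30, C_2 ≅ Z^20.

∂_1: C_1 → C_0 sends each edge [p,q] (with p < q) to q − p.
The 10×30 boundary matrix has rank 9 and Smith normal form diag(1,1,1,1,1,1,1,1,1).

∂_2: C_2 → C_1 maps a triangle to the signed sum of its edges. For instance
  ∂[5,6,7] = [6,7] − [5,7] + [5,6],
  ∂[1,6,8] = [6,8] − [1,8] + [1,6].
The 30×20 boundary matrix has rank 20 and Smith normal form diag(1,1,1,1,1,1,1,1,1,1,1,1,1,1,1,1,1,1,1,2).

Now H_k = ker ∂_k / im ∂_{k+1}, so:

  H_0: rank C_0 − rank ∂_1 = 10 − 9 = 1, and the invariant factors of ∂_1 are all 1, so H_0 = Z.
  H_1: rank ker ∂_1 − rank ∂_2 = (30 − 9) − 20 = 1, and ∂_2 has invariant factor 2 > 1, so H_1 = Z ⊕ Z_2.
  H_2: rank ker ∂_2 − rank ∂_3 = (20 − 20) − 0 = 0, and there is no ∂_3, so H_2 = 0.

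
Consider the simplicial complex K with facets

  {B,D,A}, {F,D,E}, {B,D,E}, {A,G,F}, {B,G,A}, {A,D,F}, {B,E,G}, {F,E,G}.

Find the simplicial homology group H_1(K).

H_1 = 0.

Take the total order A < B < D < E < F < G on the vertex set. Then K (dimension 2) consists of the simplices:

  0-simplices (6): A, B, D, E, F, G
  1-simplices (12): AB, AD, AF, AG, BD, BE, BG, DE, DF, EF, EG, FG
  2-simplices (8): ABD, ABG, ADF, AFG, BDE, BEG, DEF, EFG

Hence C_0 ≅ Z^6, C_1 ≅ Z^12, C_2 ≅ Z^8.

Boundary ∂_1: C_1 → C_0 sends each edge [p,q] (with p < q) to q − p. For instance
  ∂BE = E − B.
The 6×12 boundary matrix has rank 5 and Smith normal form diag(1,1,1,1,1).

Boundary ∂_2: C_2 → C_1 maps a triangle to the signed sum of its edges. For instance
  ∂ADF = DF − AF + AD,
  ∂AFG = FG − AG + AF.
As a 12×8 matrix over Z this has rank 7, with invariant factors (1,1,1,1,1,1,1).

Reading off H_k = ker ∂_k / im ∂_{k+1}:

  H_1: rank ker ∂_1 − rank ∂_2 = (12 − 5) − 7 = 0, and the invariant factors of ∂_2 are all 1, so H_1 = 0.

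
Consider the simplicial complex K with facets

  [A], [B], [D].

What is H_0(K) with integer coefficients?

H_0 = Z^3.

Fix the vertex order A < B < D and write every simplex with vertices in increasing order. Then dim K = 0 and the simplices of K are:

  0-simplices (3): A, B, D

Hence C_0 ≅ Z^3.

Now H_k = ker ∂_k / im ∂_{k+1}, so:

  H_0: rank C_0 − rank ∂_1 = 3 − 0 = 3, and there is no ∂_1, so H_0 = Z^3.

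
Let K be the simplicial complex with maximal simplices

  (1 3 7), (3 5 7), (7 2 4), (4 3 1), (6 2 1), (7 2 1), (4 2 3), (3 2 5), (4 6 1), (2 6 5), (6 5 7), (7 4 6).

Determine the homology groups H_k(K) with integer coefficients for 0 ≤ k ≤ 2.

Fix the vertex order 1 < 2 < 3 < 4 < 5 < 6 < 7 and write every simplex with vertices in increasing order. Then dim K = 2 and the simplices of K are:

  0-simplices (7): [1], [2], [3], [4], [5], [6], [7]
  1-simplices (18): [1,2], [1,3], [1,4], [1,6], [1,7], [2,3], [2,4], [2,5], [2,6], [2,7], [3,4], [3,5], [3,7], [4,6], [4,7], [5,6], [5,7], [6,7]
  2-simplices (12): [1,2,6], [1,2,7], [1,3,4], [1,3,7], [1,4,6], [2,3,4], [2,3,5], [2,4,7], [2,5,6], [3,5,7], [4,6,7], [5,6,7]

giving chain groups C_0 ≅ Z^7, C_1 ≅ Z^18, C_2 ≅ Z^12.

∂_1: C_1 → C_0 is given by ∂[p,q] = [q] − [p].
The 7×18 boundary matrix has rank 6 and Smith normal form diag(1,1,1,1,1,1).

Boundary ∂_2: C_2 → C_1 acts by ∂[p,q,r] = [q,r] − [p,r] + [p,q]. For instance
  ∂[3,5,7] = [5,7] − [3,7] + [3,5],
  ∂[1,3,4] = [3,4] − [1,4] + [1,3].
This gives a 18×12 integer matrix of rank 12; reducing to Smith normal form yields diagonal entries (1,1,1,1,1,1,1,1,1,1,1,2).

Computing H_k = (kernel of ∂_k) / (image of ∂_{k+1}):

  H_0: rank C_0 − rank ∂_1 = 7 − 6 = 1, and the invariant factors of ∂_1 are all 1, so H_0 ≅ Z.
  H_1: rank ker ∂_1 − rank ∂_2 = (18 − 6) − 12 = 0, and ∂_2 has invariant factor 2 > 1, so H_1 ≅ Z_2.
  H_2: rank ker ∂_2 − rank ∂_3 = (12 − 12) − 0 = 0, and there is no ∂_3, so H_2 ≅ 0.

(K is a triangulation of the real projective plane RP^2.)

H_0 = Z,  H_1 = Z_2,  H_2 = 0.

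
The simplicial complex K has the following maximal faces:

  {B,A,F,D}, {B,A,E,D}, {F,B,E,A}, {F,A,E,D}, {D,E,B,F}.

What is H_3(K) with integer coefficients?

H_3 = Z.

We work with the vertex ordering A < B < D < E < F. The simplices of K, each written with vertices in increasing order, are:

  0-simplices (5): A, B, D, E, F
  1-simplices (10): AB, AD, AE, AF, BD, BE, BF, DE, DF, EF
  2-simplices (10): ABD, ABE, ABF, ADE, ADF, AEF, BDE, BDF, BEF, DEF
  3-simplices (5): ABDE, ABDF, ABEF, ADEF, BDEF

giving chain groups C_0 ≅ Z^5, C_1 ≅ Z^10, C_2 ≅ Z^10, C_3 ≅ Z^5.

Boundary ∂_1: C_1 → C_0 sends each edge [p,q] (with p < q) to q − p.
This gives a 5×10 integer matrix of rank 4; reducing to Smith normal form yields diagonal entries (1,1,1,1).

∂_2: C_2 → C_1 sends each 2-simplex [p,q,r] to [q,r] − [p,r] + [p,q]. For instance
  ∂BDF = DF − BF + BD,
  ∂BEF = EF − BF + BE.
This gives a 10×10 integer matrix of rank 6; reducing to Smith normal form yields diagonal entries (1,1,1,1,1,1).

∂_3: C_3 → C_2 sends each 3-simplex σ to the alternating sum Σ_i (−1)^i (σ with its i-th vertex removed). For instance
  ∂ABEF = BEF − AEF + ABF − ABE,
  ∂ABDF = BDF − ADF + ABF − ABD.
The 10×5 boundary matrix has rank 4 and Smith normal form diag(1,1,1,1).

Now H_k = ker ∂_k / im ∂_{k+1}, so:

  H_3: rank ker ∂_3 − rank ∂_4 = (5 − 4) − 0 = 1, and there is no ∂_4, so H_3 ≅ Z.

(K is a triangulation of the 3-sphere S^3.)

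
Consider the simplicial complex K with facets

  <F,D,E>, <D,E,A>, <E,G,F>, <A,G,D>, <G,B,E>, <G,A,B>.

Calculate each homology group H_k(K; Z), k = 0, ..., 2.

H_0 = Z,  H_1 = Z,  H_2 = 0.

Order the vertices as A < B < D < E < F < G. Listing each simplex with vertices in this order, K has dimension 2 with simplices:

  0-simplices (6): A, B, D, E, F, G
  1-simplices (12): AB, AD, AE, AG, BE, BG, DE, DF, DG, EF, EG, FG
  2-simplices (6): ABG, ADE, ADG, BEG, DEF, EFG

giving chain groups C_0 ≅ Z^6, C_1 ≅ Z^12, C_2 ≅ Z^6.

Boundary ∂_1: C_1 → C_0 maps an edge to its endpoints' difference, ∂[p,q] = q − p.
The 6×12 boundary matrix has rank 5 and Smith normal form diag(1,1,1,1,1).

The boundary map ∂_2: C_2 → C_1 sends each 2-simplex [p,q,r] to [q,r] − [p,r] + [p,q]. For instance
  ∂BEG = EG − BG + BE,
  ∂ADE = DE − AE + AD.
The resulting 12×6 matrix has rank 6, and its Smith normal form has invariant factors (1,1,1,1,1,1).

From H_k ≅ ker(∂_k) / im(∂_{k+1}) we obtain:

  H_0: rank C_0 − rank ∂_1 = 6 − 5 = 1, and the invariant factors of ∂_1 are all 1, so H_0 ≅ Z.
  H_1: rank ker ∂_1 − rank ∂_2 = (12 − 5) − 6 = 1, and the invariant factors of ∂_2 are all 1, so H_1 ≅ Z.
  H_2: rank ker ∂_2 − rank ∂_3 = (6 − 6) − 0 = 0, and there is no ∂_3, so H_2 ≅ 0.

As a check, the Euler characteristic is 6 − 12 + 6 = 0, which agrees with 1 − 1 + 0 = 0.
(K is a triangulation of the cylinder S^1 x I.)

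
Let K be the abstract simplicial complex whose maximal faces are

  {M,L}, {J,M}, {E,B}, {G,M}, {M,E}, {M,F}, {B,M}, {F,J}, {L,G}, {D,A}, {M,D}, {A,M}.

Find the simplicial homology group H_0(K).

H_0 = Z.

We work with the vertex ordering A < B < D < E < F < G < J < L < M. The simplices of K, each written with vertices in increasing order, are:

  0-simplices (9): A, B, D, E, F, G, J, L, M
  1-simplices (12): AD, AM, BE, BM, DM, EM, FJ, FM, GL, GM, JM, LM

giving chain groups C_0 ≅ Z^9, C_1 ≅ Z^12.

Boundary ∂_1: C_1 → C_0 maps an edge to its endpoints' difference, ∂[p,q] = q − p.
This gives a 9×12 integer matrix of rank 8; reducing to Smith normal form yields diagonal entries (1,1,1,1,1,1,1,1).

Computing H_k = (kernel of ∂_k) / (image of ∂_{k+1}):

  H_0: rank C_0 − rank ∂_1 = 9 − 8 = 1, and the invariant factors of ∂_1 are all 1, so H_0 = Z.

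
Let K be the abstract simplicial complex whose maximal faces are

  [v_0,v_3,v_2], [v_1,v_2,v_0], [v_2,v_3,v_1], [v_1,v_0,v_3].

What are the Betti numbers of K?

We work with the vertex ordering v_0 < v_1 < v_2 < v_3. The simplices of K, each written with vertices in increasing order, are:

  0-simplices (4): [v_0], [v_1], [v_2], [v_3]
  1-simplices (6): [v_0,v_1], [v_0,v_2], [v_0,v_3], [v_1,v_2], [v_1,v_3], [v_2,v_3]
  2-simplices (4): [v_0,v_1,v_2], [v_0,v_1,v_3], [v_0,v_2,v_3], [v_1,v_2,v_3]

giving chain groups C_0 ≅ Z^4, C_1 ≅ Z^6, C_2 ≅ Z^4.

Boundary ∂_1: C_1 → C_0 maps an edge to its endpoints' difference, ∂[p,q] = q − p. For instance
  ∂[v_2,v_3] = [v_3] − [v_2].
This gives a 4×6 integer matrix of rank 3; reducing to Smith normal form yields diagonal entries (1,1,1).

The boundary map ∂_2: C_2 → C_1 maps a triangle to the signed sum of its edges. For instance
  ∂[v_0,v_1,v_3] = [v_1,v_3] − [v_0,v_3] + [v_0,v_1],
  ∂[v_0,v_1,v_2] = [v_1,v_2] − [v_0,v_2] + [v_0,v_1].
The 6×4 boundary matrix has rank 3 and Smith normal form diag(1,1,1).

From H_k ≅ ker(∂_k) / im(∂_{k+1}) we obtain:

  H_0: rank C_0 − rank ∂_1 = 4 − 3 = 1, and the invariant factors of ∂_1 are all 1, so H_0 = Z.
  H_1: rank ker ∂_1 − rank ∂_2 = (6 − 3) − 3 = 0, and the invariant factors of ∂_2 are all 1, so H_1 = 0.
  H_2: rank ker ∂_2 − rank ∂_3 = (4 − 3) − 0 = 1, and there is no ∂_3, so H_2 = Z.

Hence the Betti numbers are b_0 = 1, b_1 = 0, b_2 = 1.

b_0 = 1, b_1 = 0, b_2 = 1.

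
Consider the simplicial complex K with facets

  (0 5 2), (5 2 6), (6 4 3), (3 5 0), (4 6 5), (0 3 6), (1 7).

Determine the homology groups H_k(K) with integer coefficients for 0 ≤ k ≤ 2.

Take the total order 0 < 1 < 2 < 3 < 4 < 5 < 6 < 7 on the vertex set. Then K (dimension 2) consists of the simplices:

  0-simplices (8): [0], [1], [2], [3], [4], [5], [6], [7]
  1-simplices (13): [0,2], [0,3], [0,5], [0,6], [1,7], [2,5], [2,6], [3,4], [3,5], [3,6], [4,5], [4,6], [5,6]
  2-simplices (6): [0,2,5], [0,3,5], [0,3,6], [2,5,6], [3,4,6], [4,5,6]

Hence C_0 ≅ Z^8, C_1 ≅ Z^13, C_2 ≅ Z^6.

Boundary ∂_1: C_1 → C_0 sends each edge [p,q] (with p < q) to q − p. For instance
  ∂[3,6] = [6] − [3].
This gives a 8×13 integer matrix of rank 6; reducing to Smith normal form yields diagonal entries (1,1,1,1,1,1).

The boundary map ∂_2: C_2 → C_1 acts by ∂[p,q,r] = [q,r] − [p,r] + [p,q]. For instance
  ∂[0,3,6] = [3,6] − [0,6] + [0,3],
  ∂[4,5,6] = [5,6] − [4,6] + [4,5].
This gives a 13×6 integer matrix of rank 6; reducing to Smith normal form yields diagonal entries (1,1,1,1,1,1).

Computing H_k = (kernel of ∂_k) / (image of ∂_{k+1}):

  H_0: rank C_0 − rank ∂_1 = 8 − 6 = 2, and the invariant factors of ∂_1 are all 1, so H_0 = Z^2.
  H_1: rank ker ∂_1 − rank ∂_2 = (13 − 6) − 6 = 1, and the invariant factors of ∂_2 are all 1, so H_1 = Z.
  H_2: rank ker ∂_2 − rank ∂_3 = (6 − 6) − 0 = 0, and there is no ∂_3, so H_2 = 0.

H_0 ≅ Z^2,  H_1 ≅ Z,  H_2 = 0.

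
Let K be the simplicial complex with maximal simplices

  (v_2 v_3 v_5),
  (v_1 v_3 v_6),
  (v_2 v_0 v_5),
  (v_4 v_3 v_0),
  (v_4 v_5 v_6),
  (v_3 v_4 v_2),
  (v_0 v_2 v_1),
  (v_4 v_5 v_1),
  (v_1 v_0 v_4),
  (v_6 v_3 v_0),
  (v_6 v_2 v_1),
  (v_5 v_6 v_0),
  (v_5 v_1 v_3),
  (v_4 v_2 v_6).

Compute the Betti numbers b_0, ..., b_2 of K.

We work with the vertex ordering v_0 < v_1 < v_2 < v_3 < v_4 < v_5 < v_6. The simplices of K, each written with vertices in increasing order, are:

  0-simplices (7): [v_0], [v_1], [v_2], [v_3], [v_4], [v_5], [v_6]
  1-simplices (21): (21 of them)
  2-simplices (14): (14 of them)

Hence C_0 ≅ Z^7, C_1 ≅ Z^21, C_2 ≅ Z^14.

The boundary map ∂_1: C_1 → C_0 sends each edge [p,q] (with p < q) to q − p. For instance
  ∂[v_0,v_2] = [v_2] − [v_0].
This gives a 7×21 integer matrix of rank 6; reducing to Smith normal form yields diagonal entries (1,1,1,1,1,1).

The boundary map ∂_2: C_2 → C_1 maps a triangle to the signed sum of its edges. For instance
  ∂[v_0,v_5,v_6] = [v_5,v_6] − [v_0,v_6] + [v_0,v_5],
  ∂[v_2,v_4,v_6] = [v_4,v_6] − [v_2,v_6] + [v_2,v_4].
The 21×14 boundary matrix has rank 13 and Smith normal form diag(1,1,1,1,1,1,1,1,1,1,1,1,1).

From H_k ≅ ker(∂_k) / im(∂_{k+1}) we obtain:

  H_0: rank C_0 − rank ∂_1 = 7 − 6 = 1, and the invariant factors of ∂_1 are all 1, so H_0 ≅ Z.
  H_1: rank ker ∂_1 − rank ∂_2 = (21 − 6) − 13 = 2, and the invariant factors of ∂_2 are all 1, so H_1 ≅ Z^2.
  H_2: rank ker ∂_2 − rank ∂_3 = (14 − 13) − 0 = 1, and there is no ∂_3, so H_2 ≅ Z.

(K is a triangulation of the torus T^2.)

Hence the Betti numbers are b_0 = 1, b_1 = 2, b_2 = 1.

b_0 = 1, b_1 = 2, b_2 = 1.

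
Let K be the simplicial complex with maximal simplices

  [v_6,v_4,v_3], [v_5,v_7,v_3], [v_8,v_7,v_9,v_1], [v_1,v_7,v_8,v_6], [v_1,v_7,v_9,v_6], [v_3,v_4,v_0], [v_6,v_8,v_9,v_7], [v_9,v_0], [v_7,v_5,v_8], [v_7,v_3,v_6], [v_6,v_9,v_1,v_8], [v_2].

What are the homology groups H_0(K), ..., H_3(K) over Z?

K has 10 vertices, 20 edges, 15 triangles, 5 3-simplices.
rank ∂_0 = 0, rank ∂_1 = 8 ⇒ b_0 = 10 − 0 − 8 = 2; all invariant factors of ∂_1 are 1 so no torsion. So H_0 ≅ Z^2.
rank ∂_1 = 8, rank ∂_2 = 11 ⇒ b_1 = 20 − 8 − 11 = 1; all invariant factors of ∂_2 are 1 so no torsion. So H_1 ≅ Z.
rank ∂_2 = 11, rank ∂_3 = 4 ⇒ b_2 = 15 − 11 − 4 = 0; all invariant factors of ∂_3 are 1 so no torsion. So H_2 ≅ 0.
rank ∂_3 = 4, rank ∂_4 = 0 ⇒ b_3 = 5 − 4 − 0 = 1. So H_3 ≅ Z.

H_0 = Z^2,  H_1 = Z,  H_2 = 0,  H_3 = Z.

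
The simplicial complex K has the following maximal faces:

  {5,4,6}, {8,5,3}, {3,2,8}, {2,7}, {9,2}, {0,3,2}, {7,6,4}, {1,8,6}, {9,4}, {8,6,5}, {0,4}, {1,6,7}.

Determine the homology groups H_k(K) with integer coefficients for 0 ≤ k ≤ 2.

Take the total order 0 < 1 < 2 < 3 < 4 < 5 < 6 < 7 < 8 < 9 on the vertex set. Then K (dimension 2) consists of the simplices:

  0-simplices (10): [0], [1], [2], [3], [4], [5], [6], [7], [8], [9]
  1-simplices (20): [0,2], [0,3], [0,4], [1,6], [1,7], [1,8], [2,3], [2,7], [2,8], [2,9], [3,5], [3,8], [4,5], [4,6], [4,7], [4,9], [5,6], [5,8], [6,7], [6,8]
  2-simplices (8): [0,2,3], [1,6,7], [1,6,8], [2,3,8], [3,5,8], [4,5,6], [4,6,7], [5,6,8]

Hence C_0 ≅ Z^10, C_1 ≅ Z^20, C_2 ≅ Z^8.

∂_1: C_1 → C_0 maps an edge to its endpoints' difference, ∂[p,q] = q − p.
This gives a 10×20 integer matrix of rank 9; reducing to Smith normal form yields diagonal entries (1,1,1,1,1,1,1,1,1).

The boundary map ∂_2: C_2 → C_1 maps a triangle to the signed sum of its edges. For instance
  ∂[3,5,8] = [5,8] − [3,8] + [3,5],
  ∂[2,3,8] = [3,8] − [2,8] + [2,3].
The 20×8 boundary matrix has rank 8 and Smith normal form diag(1,1,1,1,1,1,1,1).

Reading off H_k = ker ∂_k / im ∂_{k+1}:

  H_0: rank C_0 − rank ∂_1 = 10 − 9 = 1, and the invariant factors of ∂_1 are all 1, so H_0 ≅ Z.
  H_1: rank ker ∂_1 − rank ∂_2 = (20 − 9) − 8 = 3, and the invariant factors of ∂_2 are all 1, so H_1 ≅ Z^3.
  H_2: rank ker ∂_2 − rank ∂_3 = (8 − 8) − 0 = 0, and there is no ∂_3, so H_2 ≅ 0.

H_0 ≅ Z,  H_1 ≅ Z^3,  H_2 = 0.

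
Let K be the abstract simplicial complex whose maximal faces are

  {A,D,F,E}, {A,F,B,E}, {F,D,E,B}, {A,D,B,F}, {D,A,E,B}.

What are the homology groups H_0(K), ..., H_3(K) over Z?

We work with the vertex ordering A < B < D < E < F. The simplices of K, each written with vertices in increasing order, are:

  0-simplices (5): A, B, D, E, F
  1-simplices (10): AB, AD, AE, AF, BD, BE, BF, DE, DF, EF
  2-simplices (10): ABD, ABE, ABF, ADE, ADF, AEF, BDE, BDF, BEF, DEF
  3-simplices (5): ABDE, ABDF, ABEF, ADEF, BDEF

giving chain groups C_0 ≅ Z^5, C_1 ≅ Z^10, C_2 ≅ Z^10, C_3 ≅ Z^5.

∂_1: C_1 → C_0 maps an edge to its endpoints' difference, ∂[p,q] = q − p. For instance
  ∂AD = D − A.
The resulting 5×10 matrix has rank 4, and its Smith normal form has invariant factors (1,1,1,1).

Boundary ∂_2: C_2 → C_1 acts by ∂[p,q,r] = [q,r] − [p,r] + [p,q]. For instance
  ∂ABF = BF − AF + AB,
  ∂BDF = DF − BF + BD.
This gives a 10×10 integer matrix of rank 6; reducing to Smith normal form yields diagonal entries (1,1,1,1,1,1).

The boundary map ∂_3: C_3 → C_2 sends each 3-simplex σ to the alternating sum Σ_i (−1)^i (σ with its i-th vertex removed). For instance
  ∂ABDE = BDE − ADE + ABE − ABD,
  ∂ADEF = DEF − AEF + ADF − ADE.
The 10×5 boundary matrix has rank 4 and Smith normal form diag(1,1,1,1).

Now H_k = ker ∂_k / im ∂_{k+1}, so:

  H_0: rank C_0 − rank ∂_1 = 5 − 4 = 1, and the invariant factors of ∂_1 are all 1, so H_0 ≅ Z.
  H_1: rank ker ∂_1 − rank ∂_2 = (10 − 4) − 6 = 0, and the invariant factors of ∂_2 are all 1, so H_1 ≅ 0.
  H_2: rank ker ∂_2 − rank ∂_3 = (10 − 6) − 4 = 0, and the invariant factors of ∂_3 are all 1, so H_2 ≅ 0.
  H_3: rank ker ∂_3 − rank ∂_4 = (5 − 4) − 0 = 1, and there is no ∂_4, so H_3 ≅ Z.

(K is a triangulation of the 3-sphere S^3.)

H_0 = Z,  H_1 = 0,  H_2 = 0,  H_3 = Z.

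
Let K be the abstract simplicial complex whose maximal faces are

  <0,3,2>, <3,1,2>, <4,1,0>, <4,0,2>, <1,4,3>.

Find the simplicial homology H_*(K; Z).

H_0 = Z,  H_1 = Z,  H_2 = 0.

Fix the vertex order 0 < 1 < 2 < 3 < 4 and write every simplex with vertices in increasing order. Then dim K = 2 and the simplices of K are:

  0-simplices (5): [0], [1], [2], [3], [4]
  1-simplices (10): [0,1], [0,2], [0,3], [0,4], [1,2], [1,3], [1,4], [2,3], [2,4], [3,4]
  2-simplices (5): [0,1,4], [0,2,3], [0,2,4], [1,2,3], [1,3,4]

so the chain groups are C_0 ≅ Z^5, C_1 ≅ Z^10, C_2 ≅ Z^5.

∂_1: C_1 → C_0 sends each edge [p,q] (with p < q) to q − p. For instance
  ∂[1,4] = [4] − [1].
The resulting 5×10 matrix has rank 4, and its Smith normal form has invariant factors (1,1,1,1).

∂_2: C_2 → C_1 sends each 2-simplex [p,q,r] to [q,r] − [p,r] + [p,q]. For instance
  ∂[0,1,4] = [1,4] − [0,4] + [0,1],
  ∂[1,3,4] = [3,4] − [1,4] + [1,3].
This gives a 10×5 integer matrix of rank 5; reducing to Smith normal form yields diagonal entries (1,1,1,1,1).

Reading off H_k = ker ∂_k / im ∂_{k+1}:

  H_0: rank C_0 − rank ∂_1 = 5 − 4 = 1, and the invariant factors of ∂_1 are all 1, so H_0 = Z.
  H_1: rank ker ∂_1 − rank ∂_2 = (10 − 4) − 5 = 1, and the invariant factors of ∂_2 are all 1, so H_1 = Z.
  H_2: rank ker ∂_2 − rank ∂_3 = (5 − 5) − 0 = 0, and there is no ∂_3, so H_2 = 0.

(K is a triangulation of the Möbius band.)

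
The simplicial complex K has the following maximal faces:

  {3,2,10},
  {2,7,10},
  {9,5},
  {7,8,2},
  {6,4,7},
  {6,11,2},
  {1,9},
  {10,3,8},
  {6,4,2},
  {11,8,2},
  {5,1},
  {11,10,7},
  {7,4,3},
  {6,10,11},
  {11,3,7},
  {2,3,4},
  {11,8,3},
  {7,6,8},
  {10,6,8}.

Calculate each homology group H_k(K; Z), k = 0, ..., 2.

Order the vertices as 1 < 2 < 3 < 4 < 5 < 6 < 7 < 8 < 9 < 10 < 11. Listing each simplex with vertices in this order, K has dimension 2 with simplices:

  0-simplices (11): [1], [2], [3], [4], [5], [6], [7], [8], [9], [10], [11]
  1-simplices (27): (27 of them)
  2-simplices (16): [2,3,4], [2,3,10], [2,4,6], [2,6,11], [2,7,8], [2,7,10], [2,8,11], [3,4,7], [3,7,11], [3,8,10], [3,8,11], [4,6,7], [6,7,8], [6,8,10], [6,10,11], [7,10,11]

Hence C_0 ≅ Z^11, C_1 ≅ Z^27, C_2 ≅ Z^16.

∂_1: C_1 → C_0 is given by ∂[p,q] = [q] − [p].
As a 11×27 matrix over Z this has rank 9, with invariant factors (1,1,1,1,1,1,1,1,1).

The boundary map ∂_2: C_2 → C_1 sends each 2-simplex [p,q,r] to [q,r] − [p,r] + [p,q]. For instance
  ∂[2,6,11] = [6,11] − [2,11] + [2,6],
  ∂[3,8,10] = [8,10] − [3,10] + [3,8].
The 27×16 boundary matrix has rank 15 and Smith normal form diag(1,1,1,1,1,1,1,1,1,1,1,1,1,1,1).

Reading off H_k = ker ∂_k / im ∂_{k+1}:

  H_0: rank C_0 − rank ∂_1 = 11 − 9 = 2, and the invariant factors of ∂_1 are all 1, so H_0 ≅ Z^2.
  H_1: rank ker ∂_1 − rank ∂_2 = (27 − 9) − 15 = 3, and the invariant factors of ∂_2 are all 1, so H_1 ≅ Z^3.
  H_2: rank ker ∂_2 − rank ∂_3 = (16 − 15) − 0 = 1, and there is no ∂_3, so H_2 ≅ Z.

As a check, the Euler characteristic is 11 − 27 + 16 = 0, which agrees with 2 − 3 + 1 = 0.

H_0 = Z^2,  H_1 = Z^3,  H_2 = Z.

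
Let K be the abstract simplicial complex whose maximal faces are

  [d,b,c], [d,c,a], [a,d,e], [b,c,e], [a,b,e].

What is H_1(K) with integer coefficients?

We work with the vertex ordering a < b < c < d < e. The simplices of K, each written with vertices in increasing order, are:

  0-simplices (5): a, b, c, d, e
  1-simplices (10): ab, ac, ad, ae, bc, bd, be, cd, ce, de
  2-simplices (5): abe, acd, ade, bcd, bce

giving chain groups C_0 ≅ Z^5, C_1 ≅ Z^10, C_2 ≅ Z^5.

Boundary ∂_1: C_1 → C_0 maps an edge to its endpoints' difference, ∂[p,q] = q − p.
As a 5×10 matrix over Z this has rank 4, with invariant factors (1,1,1,1).

Boundary ∂_2: C_2 → C_1 maps a triangle to the signed sum of its edges. For instance
  ∂acd = cd − ad + ac,
  ∂ade = de − ae + ad.
The 10×5 boundary matrix has rank 5 and Smith normal form diag(1,1,1,1,1).

Computing H_k = (kernel of ∂_k) / (image of ∂_{k+1}):

  H_1: rank ker ∂_1 − rank ∂_2 = (10 − 4) − 5 = 1, and the invariant factors of ∂_2 are all 1, so H_1 = Z.

H_1 = Z.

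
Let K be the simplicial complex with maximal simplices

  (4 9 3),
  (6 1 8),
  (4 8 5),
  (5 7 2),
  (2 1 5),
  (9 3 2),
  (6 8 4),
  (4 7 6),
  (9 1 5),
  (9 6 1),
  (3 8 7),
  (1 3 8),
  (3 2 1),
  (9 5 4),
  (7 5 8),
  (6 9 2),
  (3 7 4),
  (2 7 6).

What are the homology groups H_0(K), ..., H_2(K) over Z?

H_0 ≅ Z,  H_1 ≅ Z ⊕ Z/2Z,  H_2 = 0.

We work with the vertex ordering 1 < 2 < 3 < 4 < 5 < 6 < 7 < 8 < 9. The simplices of K, each written with vertices in increasing order, are:

  0-simplices (9): [1], [2], [3], [4], [5], [6], [7], [8], [9]
  1-simplices (27): (27 of them)
  2-simplices (18): [1,2,3], [1,2,5], [1,3,8], [1,5,9], [1,6,8], [1,6,9], [2,3,9], [2,5,7], [2,6,7], [2,6,9], [3,4,7], [3,4,9], [3,7,8], [4,5,8], [4,5,9], [4,6,7], [4,6,8], [5,7,8]

so the chain groups are C_0 ≅ Z^9, C_1 ≅ Z^27, C_2 ≅ Z^18.

Boundary ∂_1: C_1 → C_0 is given by ∂[p,q] = [q] − [p].
As a 9×27 matrix over Z this has rank 8, with invariant factors (1,1,1,1,1,1,1,1).

Boundary ∂_2: C_2 → C_1 acts by ∂[p,q,r] = [q,r] − [p,r] + [p,q]. For instance
  ∂[4,6,7] = [6,7] − [4,7] + [4,6],
  ∂[1,2,3] = [2,3] − [1,3] + [1,2].
This gives a 27×18 integer matrix of rank 18; reducing to Smith normal form yields diagonal entries (1,1,1,1,1,1,1,1,1,1,1,1,1,1,1,1,1,2).

From H_k ≅ ker(∂_k) / im(∂_{k+1}) we obtain:

  H_0: rank C_0 − rank ∂_1 = 9 − 8 = 1, and the invariant factors of ∂_1 are all 1, so H_0 = Z.
  H_1: rank ker ∂_1 − rank ∂_2 = (27 − 8) − 18 = 1, and ∂_2 has invariant factor 2 > 1, so H_1 = Z ⊕ Z/2Z.
  H_2: rank ker ∂_2 − rank ∂_3 = (18 − 18) − 0 = 0, and there is no ∂_3, so H_2 = 0.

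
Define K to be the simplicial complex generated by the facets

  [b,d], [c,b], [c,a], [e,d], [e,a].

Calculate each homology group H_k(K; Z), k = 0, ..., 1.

H_0 ≅ Z,  H_1 ≅ Z.

Fix the vertex order a < b < c < d < e and write every simplex with vertices in increasing order. Then dim K = 1 and the simplices of K are:

  0-simplices (5): a, b, c, d, e
  1-simplices (5): ac, ae, bc, bd, de

giving chain groups C_0 ≅ Z^5, C_1 ≅ Z^5.

∂_1: C_1 → C_0 sends each edge [p,q] (with p < q) to q − p. For instance
  ∂de = e − d.
The resulting 5×5 matrix has rank 4, and its Smith normal form has invariant factors (1,1,1,1).

Reading off H_k = ker ∂_k / im ∂_{k+1}:

  H_0: rank C_0 − rank ∂_1 = 5 − 4 = 1, and the invariant factors of ∂_1 are all 1, so H_0 ≅ Z.
  H_1: rank ker ∂_1 − rank ∂_2 = (5 − 4) − 0 = 1, and there is no ∂_2, so H_1 ≅ Z.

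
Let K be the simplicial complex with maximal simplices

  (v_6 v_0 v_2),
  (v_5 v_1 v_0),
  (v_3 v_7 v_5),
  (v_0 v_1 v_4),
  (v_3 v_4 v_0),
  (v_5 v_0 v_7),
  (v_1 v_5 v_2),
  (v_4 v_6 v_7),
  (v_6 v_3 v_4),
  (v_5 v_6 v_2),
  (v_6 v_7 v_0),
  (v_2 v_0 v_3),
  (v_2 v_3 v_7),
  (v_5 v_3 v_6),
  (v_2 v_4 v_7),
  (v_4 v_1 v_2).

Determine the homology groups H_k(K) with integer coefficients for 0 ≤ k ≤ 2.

Order the vertices as v_0 < v_1 < v_2 < v_3 < v_4 < v_5 < v_6 < v_7. Listing each simplex with vertices in this order, K has dimension 2 with simplices:

  0-simplices (8): [v_0], [v_1], [v_2], [v_3], [v_4], [v_5], [v_6], [v_7]
  1-simplices (24): (24 of them)
  2-simplices (16): (16 of them)

giving chain groups C_0 ≅ Z^8, C_1 ≅ Z^24, C_2 ≅ Z^16.

The boundary map ∂_1: C_1 → C_0 is given by ∂[p,q] = [q] − [p]. For instance
  ∂[v_3,v_5] = [v_5] − [v_3].
As a 8×24 matrix over Z this has rank 7, with invariant factors (1,1,1,1,1,1,1).

Boundary ∂_2: C_2 → C_1 sends each 2-simplex [p,q,r] to [q,r] − [p,r] + [p,q]. For instance
  ∂[v_2,v_4,v_7] = [v_4,v_7] − [v_2,v_7] + [v_2,v_4],
  ∂[v_3,v_5,v_6] = [v_5,v_6] − [v_3,v_6] + [v_3,v_5].
This gives a 24×16 integer matrix of rank 15; reducing to Smith normal form yields diagonal entries (1,1,1,1,1,1,1,1,1,1,1,1,1,1,1).

From H_k ≅ ker(∂_k) / im(∂_{k+1}) we obtain:

  H_0: rank C_0 − rank ∂_1 = 8 − 7 = 1, and the invariant factors of ∂_1 are all 1, so H_0 ≅ Z.
  H_1: rank ker ∂_1 − rank ∂_2 = (24 − 7) − 15 = 2, and the invariant factors of ∂_2 are all 1, so H_1 ≅ Z^2.
  H_2: rank ker ∂_2 − rank ∂_3 = (16 − 15) − 0 = 1, and there is no ∂_3, so H_2 ≅ Z.

(K is a triangulation of the torus T^2.)

H_0 = Z,  H_1 = Z^2,  H_2 = Z.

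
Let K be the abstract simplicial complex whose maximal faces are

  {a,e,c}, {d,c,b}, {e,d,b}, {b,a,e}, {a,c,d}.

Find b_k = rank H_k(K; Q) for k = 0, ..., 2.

b_0 = 1, b_1 = 1, b_2 = 0.

Order the vertices as a < b < c < d < e. Listing each simplex with vertices in this order, K has dimension 2 with simplices:

  0-simplices (5): a, b, c, d, e
  1-simplices (10): ab, ac, ad, ae, bc, bd, be, cd, ce, de
  2-simplices (5): abe, acd, ace, bcd, bde

giving chain groups C_0 ≅ Z^5, C_1 ≅ Z^10, C_2 ≅ Z^5.

Boundary ∂_1: C_1 → C_0 sends each edge [p,q] (with p < q) to q − p.
The 5×10 boundary matrix has rank 4 and Smith normal form diag(1,1,1,1).

∂_2: C_2 → C_1 acts by ∂[p,q,r] = [q,r] − [p,r] + [p,q]. For instance
  ∂ace = ce − ae + ac,
  ∂abe = be − ae + ab.
As a 10×5 matrix over Z this has rank 5, with invariant factors (1,1,1,1,1).

Computing H_k = (kernel of ∂_k) / (image of ∂_{k+1}):

  H_0: rank C_0 − rank ∂_1 = 5 − 4 = 1, and the invariant factors of ∂_1 are all 1, so H_0 = Z.
  H_1: rank ker ∂_1 − rank ∂_2 = (10 − 4) − 5 = 1, and the invariant factors of ∂_2 are all 1, so H_1 = Z.
  H_2: rank ker ∂_2 − rank ∂_3 = (5 − 5) − 0 = 0, and there is no ∂_3, so H_2 = 0.

Hence the Betti numbers are b_0 = 1, b_1 = 1, b_2 = 0.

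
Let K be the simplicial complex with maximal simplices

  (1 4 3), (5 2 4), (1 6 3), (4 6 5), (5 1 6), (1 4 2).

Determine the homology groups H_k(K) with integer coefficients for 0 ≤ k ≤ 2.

H_0 ≅ Z,  H_1 ≅ Z,  H_2 = 0.

Order the vertices as 1 < 2 < 3 < 4 < 5 < 6. Listing each simplex with vertices in this order, K has dimension 2 with simplices:

  0-simplices (6): [1], [2], [3], [4], [5], [6]
  1-simplices (12): [1,2], [1,3], [1,4], [1,5], [1,6], [2,4], [2,5], [3,4], [3,6], [4,5], [4,6], [5,6]
  2-simplices (6): [1,2,4], [1,3,4], [1,3,6], [1,5,6], [2,4,5], [4,5,6]

Hence C_0 ≅ Z^6, C_1 ≅ Z^12, C_2 ≅ Z^6.

The boundary map ∂_1: C_1 → C_0 maps an edge to its endpoints' difference, ∂[p,q] = q − p. For instance
  ∂[2,5] = [5] − [2].
This gives a 6×12 integer matrix of rank 5; reducing to Smith normal form yields diagonal entries (1,1,1,1,1).

∂_2: C_2 → C_1 maps a triangle to the signed sum of its edges. For instance
  ∂[1,5,6] = [5,6] − [1,6] + [1,5],
  ∂[1,3,6] = [3,6] − [1,6] + [1,3].
The 12×6 boundary matrix has rank 6 and Smith normal form diag(1,1,1,1,1,1).

Now H_k = ker ∂_k / im ∂_{k+1}, so:

  H_0: rank C_0 − rank ∂_1 = 6 − 5 = 1, and the invariant factors of ∂_1 are all 1, so H_0 ≅ Z.
  H_1: rank ker ∂_1 − rank ∂_2 = (12 − 5) − 6 = 1, and the invariant factors of ∂_2 are all 1, so H_1 ≅ Z.
  H_2: rank ker ∂_2 − rank ∂_3 = (6 − 6) − 0 = 0, and there is no ∂_3, so H_2 ≅ 0.

As a check, the Euler characteristic is 6 − 12 + 6 = 0, which agrees with 1 − 1 + 0 = 0.
(K is a triangulation of the cylinder S^1 x I.)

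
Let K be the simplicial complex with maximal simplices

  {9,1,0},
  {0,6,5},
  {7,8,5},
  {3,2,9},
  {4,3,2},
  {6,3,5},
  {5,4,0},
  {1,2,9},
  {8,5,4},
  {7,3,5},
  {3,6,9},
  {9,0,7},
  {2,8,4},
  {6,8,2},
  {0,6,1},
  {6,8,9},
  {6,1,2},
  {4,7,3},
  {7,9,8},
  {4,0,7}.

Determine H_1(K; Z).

H_1 ≅ Z ⊕ Z/2Z.

Fix the vertex order 0 < 1 < 2 < 3 < 4 < 5 < 6 < 7 < 8 < 9 and write every simplex with vertices in increasing order. Then dim K = 2 and the simplices of K are:

  0-simplices (10): [0], [1], [2], [3], [4], [5], [6], [7], [8], [9]
  1-simplices (30): (30 of them)
  2-simplices (20): (20 of them)

Hence C_0 ≅ Z^10, C_1 ≅ Z^30, C_2 ≅ Z^20.

Boundary ∂_1: C_1 → C_0 sends each edge [p,q] (with p < q) to q − p.
As a 10×30 matrix over Z this has rank 9, with invariant factors (1,1,1,1,1,1,1,1,1).

The boundary map ∂_2: C_2 → C_1 sends each 2-simplex [p,q,r] to [q,r] − [p,r] + [p,q]. For instance
  ∂[3,5,7] = [5,7] − [3,7] + [3,5],
  ∂[3,5,6] = [5,6] − [3,6] + [3,5].
The 30×20 boundary matrix has rank 20 and Smith normal form diag(1,1,1,1,1,1,1,1,1,1,1,1,1,1,1,1,1,1,1,2).

From H_k ≅ ker(∂_k) / im(∂_{k+1}) we obtain:

  H_1: rank ker ∂_1 − rank ∂_2 = (30 − 9) − 20 = 1, and ∂_2 has invariant factor 2 > 1, so H_1 ≅ Z ⊕ Z/2Z.

(K is a triangulation of the Klein bottle.)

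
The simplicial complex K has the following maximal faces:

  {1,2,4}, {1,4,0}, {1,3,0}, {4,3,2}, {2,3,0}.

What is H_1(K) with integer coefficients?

H_1 ≅ Z.

We work with the vertex ordering 0 < 1 < 2 < 3 < 4. The simplices of K, each written with vertices in increasing order, are:

  0-simplices (5): [0], [1], [2], [3], [4]
  1-simplices (10): [0,1], [0,2], [0,3], [0,4], [1,2], [1,3], [1,4], [2,3], [2,4], [3,4]
  2-simplices (5): [0,1,3], [0,1,4], [0,2,3], [1,2,4], [2,3,4]

Hence C_0 ≅ Z^5, C_1 ≅ Z^10, C_2 ≅ Z^5.

Boundary ∂_1: C_1 → C_0 sends each edge [p,q] (with p < q) to q − p. For instance
  ∂[0,4] = [4] − [0].
This gives a 5×10 integer matrix of rank 4; reducing to Smith normal form yields diagonal entries (1,1,1,1).

∂_2: C_2 → C_1 maps a triangle to the signed sum of its edges. For instance
  ∂[0,1,3] = [1,3] − [0,3] + [0,1],
  ∂[0,1,4] = [1,4] − [0,4] + [0,1].
As a 10×5 matrix over Z this has rank 5, with invariant factors (1,1,1,1,1).

Computing H_k = (kernel of ∂_k) / (image of ∂_{k+1}):

  H_1: rank ker ∂_1 − rank ∂_2 = (10 − 4) − 5 = 1, and the invariant factors of ∂_2 are all 1, so H_1 ≅ Z.

(K is a triangulation of the Möbius band.)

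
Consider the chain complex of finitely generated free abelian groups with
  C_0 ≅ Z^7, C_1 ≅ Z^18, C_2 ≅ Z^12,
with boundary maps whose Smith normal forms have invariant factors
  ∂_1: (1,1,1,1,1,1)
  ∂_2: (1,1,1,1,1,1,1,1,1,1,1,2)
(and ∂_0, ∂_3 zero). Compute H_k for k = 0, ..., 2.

H_0 = Z,  H_1 = Z_2,  H_2 = 0.

H_0: b_0 = 7 − 0 − 6 = 1; torsion from ∂_1 factors > 1: none. So H_0 = Z.
H_1: b_1 = 18 − 6 − 12 = 0; torsion from ∂_2 factors > 1: [2]. So H_1 = Z_2.
H_2: b_2 = 12 − 12 − 0 = 0; torsion from ∂_3 factors > 1: none. So H_2 = 0.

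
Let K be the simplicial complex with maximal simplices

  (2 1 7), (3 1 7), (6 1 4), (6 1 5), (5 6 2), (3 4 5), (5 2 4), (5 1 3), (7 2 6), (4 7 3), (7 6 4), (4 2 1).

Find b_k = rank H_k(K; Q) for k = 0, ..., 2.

b_0 = 1, b_1 = 0, b_2 = 0.

K has 7 vertices, 18 edges, 12 triangles.
rank ∂_0 = 0, rank ∂_1 = 6 ⇒ b_0 = 7 − 0 − 6 = 1; all invariant factors of ∂_1 are 1 so no torsion. So H_0 ≅ Z.
rank ∂_1 = 6, rank ∂_2 = 12 ⇒ b_1 = 18 − 6 − 12 = 0; ∂_2 has invariant factor(s) [2] giving torsion. So H_1 ≅ Z/2.
rank ∂_2 = 12, rank ∂_3 = 0 ⇒ b_2 = 12 − 12 − 0 = 0. So H_2 ≅ 0.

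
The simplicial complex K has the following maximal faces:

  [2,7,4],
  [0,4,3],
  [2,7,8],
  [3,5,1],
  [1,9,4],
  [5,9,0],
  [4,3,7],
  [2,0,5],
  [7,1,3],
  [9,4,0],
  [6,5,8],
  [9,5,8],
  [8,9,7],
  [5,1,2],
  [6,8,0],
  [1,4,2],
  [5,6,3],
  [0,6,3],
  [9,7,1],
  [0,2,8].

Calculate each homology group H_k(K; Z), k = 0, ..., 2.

We work with the vertex ordering 0 < 1 < 2 < 3 < 4 < 5 < 6 < 7 < 8 < 9. The simplices of K, each written with vertices in increasing order, are:

  0-simplices (10): [0], [1], [2], [3], [4], [5], [6], [7], [8], [9]
  1-simplices (30): (30 of them)
  2-simplices (20): (20 of them)

so the chain groups are C_0 ≅ Z^10, C_1 ≅ Z^30, C_2 ≅ Z^20.

The boundary map ∂_1: C_1 → C_0 is given by ∂[p,q] = [q] − [p]. For instance
  ∂[1,7] = [7] − [1].
As a 10×30 matrix over Z this has rank 9, with invariant factors (1,1,1,1,1,1,1,1,1).

Boundary ∂_2: C_2 → C_1 sends each 2-simplex [p,q,r] to [q,r] − [p,r] + [p,q]. For instance
  ∂[0,3,6] = [3,6] − [0,6] + [0,3],
  ∂[5,6,8] = [6,8] − [5,8] + [5,6].
As a 30×20 matrix over Z this has rank 20, with invariant factors (1,1,1,1,1,1,1,1,1,1,1,1,1,1,1,1,1,1,1,2).

Now H_k = ker ∂_k / im ∂_{k+1}, so:

  H_0: rank C_0 − rank ∂_1 = 10 − 9 = 1, and the invariant factors of ∂_1 are all 1, so H_0 ≅ Z.
  H_1: rank ker ∂_1 − rank ∂_2 = (30 − 9) − 20 = 1, and ∂_2 has invariant factor 2 > 1, so H_1 ≅ Z ⊕ Z/2Z.
  H_2: rank ker ∂_2 − rank ∂_3 = (20 − 20) − 0 = 0, and there is no ∂_3, so H_2 ≅ 0.

As a check, the Euler characteristic is 10 − 30 + 20 = 0, which agrees with 1 − 1 + 0 = 0.

H_0 = Z,  H_1 = Z ⊕ Z/2Z,  H_2 = 0.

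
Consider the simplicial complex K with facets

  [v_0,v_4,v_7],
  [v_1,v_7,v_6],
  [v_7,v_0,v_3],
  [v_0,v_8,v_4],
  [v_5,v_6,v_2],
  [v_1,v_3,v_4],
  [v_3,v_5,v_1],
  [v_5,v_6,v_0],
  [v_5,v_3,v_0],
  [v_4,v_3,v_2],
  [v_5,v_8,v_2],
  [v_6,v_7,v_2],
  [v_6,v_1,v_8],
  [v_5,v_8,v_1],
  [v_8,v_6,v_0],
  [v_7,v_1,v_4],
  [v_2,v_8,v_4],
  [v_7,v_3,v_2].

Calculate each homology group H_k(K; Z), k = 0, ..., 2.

H_0 = Z,  H_1 = Z ⊕ Z_2,  H_2 = 0.

Take the total order v_0 < v_1 < v_2 < v_3 < v_4 < v_5 < v_6 < v_7 < v_8 on the vertex set. Then K (dimension 2) consists of the simplices:

  0-simplices (9): [v_0], [v_1], [v_2], [v_3], [v_4], [v_5], [v_6], [v_7], [v_8]
  1-simplices (27): (27 of them)
  2-simplices (18): (18 of them)

so the chain groups are C_0 ≅ Z^9, C_1 ≅ Z^27, C_2 ≅ Z^18.

∂_1: C_1 → C_0 sends each edge [p,q] (with p < q) to q − p.
As a 9×27 matrix over Z this has rank 8, with invariant factors (1,1,1,1,1,1,1,1).

Boundary ∂_2: C_2 → C_1 maps a triangle to the signed sum of its edges. For instance
  ∂[v_2,v_5,v_6] = [v_5,v_6] − [v_2,v_6] + [v_2,v_5],
  ∂[v_1,v_3,v_5] = [v_3,v_5] − [v_1,v_5] + [v_1,v_3].
This gives a 27×18 integer matrix of rank 18; reducing to Smith normal form yields diagonal entries (1,1,1,1,1,1,1,1,1,1,1,1,1,1,1,1,1,2).

Now H_k = ker ∂_k / im ∂_{k+1}, so:

  H_0: rank C_0 − rank ∂_1 = 9 − 8 = 1, and the invariant factors of ∂_1 are all 1, so H_0 = Z.
  H_1: rank ker ∂_1 − rank ∂_2 = (27 − 8) − 18 = 1, and ∂_2 has invariant factor 2 > 1, so H_1 = Z ⊕ Z_2.
  H_2: rank ker ∂_2 − rank ∂_3 = (18 − 18) − 0 = 0, and there is no ∂_3, so H_2 = 0.

(K is a triangulation of the Klein bottle.)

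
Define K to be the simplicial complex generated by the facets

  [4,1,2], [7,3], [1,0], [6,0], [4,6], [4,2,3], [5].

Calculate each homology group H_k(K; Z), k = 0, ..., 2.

H_0 = Z^2,  H_1 = Z,  H_2 = 0.

Fix the vertex order 0 < 1 < 2 < 3 < 4 < 5 < 6 < 7 and write every simplex with vertices in increasing order. Then dim K = 2 and the simplices of K are:

  0-simplices (8): [0], [1], [2], [3], [4], [5], [6], [7]
  1-simplices (9): [0,1], [0,6], [1,2], [1,4], [2,3], [2,4], [3,4], [3,7], [4,6]
  2-simplices (2): [1,2,4], [2,3,4]

so the chain groups are C_0 ≅ Z^8, C_1 ≅ Z^9, C_2 ≅ Z^2.

∂_1: C_1 → C_0 maps an edge to its endpoints' difference, ∂[p,q] = q − p.
This gives a 8×9 integer matrix of rank 6; reducing to Smith normal form yields diagonal entries (1,1,1,1,1,1).

Boundary ∂_2: C_2 → C_1 maps a triangle to the signed sum of its edges. For instance
  ∂[1,2,4] = [2,4] − [1,4] + [1,2],
  ∂[2,3,4] = [3,4] − [2,4] + [2,3].
The 9×2 boundary matrix has rank 2 and Smith normal form diag(1,1).

Computing H_k = (kernel of ∂_k) / (image of ∂_{k+1}):

  H_0: rank C_0 − rank ∂_1 = 8 − 6 = 2, and the invariant factors of ∂_1 are all 1, so H_0 ≅ Z^2.
  H_1: rank ker ∂_1 − rank ∂_2 = (9 − 6) − 2 = 1, and the invariant factors of ∂_2 are all 1, so H_1 ≅ Z.
  H_2: rank ker ∂_2 − rank ∂_3 = (2 − 2) − 0 = 0, and there is no ∂_3, so H_2 ≅ 0.

As a check, the Euler characteristic is 8 − 9 + 2 = 1, which agrees with 2 − 1 + 0 = 1.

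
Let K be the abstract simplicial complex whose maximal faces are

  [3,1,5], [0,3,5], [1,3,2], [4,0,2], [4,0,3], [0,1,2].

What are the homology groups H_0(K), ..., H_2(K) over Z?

H_0 ≅ Z,  H_1 ≅ Z,  H_2 = 0.

We work with the vertex ordering 0 < 1 < 2 < 3 < 4 < 5. The simplices of K, each written with vertices in increasing order, are:

  0-simplices (6): [0], [1], [2], [3], [4], [5]
  1-simplices (12): [0,1], [0,2], [0,3], [0,4], [0,5], [1,2], [1,3], [1,5], [2,3], [2,4], [3,4], [3,5]
  2-simplices (6): [0,1,2], [0,2,4], [0,3,4], [0,3,5], [1,2,3], [1,3,5]

so the chain groups are C_0 ≅ Z^6, C_1 ≅ Z^12, C_2 ≅ Z^6.

∂_1: C_1 → C_0 maps an edge to its endpoints' difference, ∂[p,q] = q − p. For instance
  ∂[3,5] = [5] − [3].
This gives a 6×12 integer matrix of rank 5; reducing to Smith normal form yields diagonal entries (1,1,1,1,1).

∂_2: C_2 → C_1 sends each 2-simplex [p,q,r] to [q,r] − [p,r] + [p,q]. For instance
  ∂[0,2,4] = [2,4] − [0,4] + [0,2],
  ∂[0,1,2] = [1,2] − [0,2] + [0,1].
As a 12×6 matrix over Z this has rank 6, with invariant factors (1,1,1,1,1,1).

Reading off H_k = ker ∂_k / im ∂_{k+1}:

  H_0: rank C_0 − rank ∂_1 = 6 − 5 = 1, and the invariant factors of ∂_1 are all 1, so H_0 ≅ Z.
  H_1: rank ker ∂_1 − rank ∂_2 = (12 − 5) − 6 = 1, and the invariant factors of ∂_2 are all 1, so H_1 ≅ Z.
  H_2: rank ker ∂_2 − rank ∂_3 = (6 − 6) − 0 = 0, and there is no ∂_3, so H_2 ≅ 0.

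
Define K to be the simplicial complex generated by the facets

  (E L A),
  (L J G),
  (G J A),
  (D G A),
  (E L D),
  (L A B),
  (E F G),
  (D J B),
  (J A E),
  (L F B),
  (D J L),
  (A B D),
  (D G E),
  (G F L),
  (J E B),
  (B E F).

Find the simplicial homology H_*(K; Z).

H_0 = Z,  H_1 = Z^2,  H_2 = Z.

We work with the vertex ordering A < B < D < E < F < G < J < L. The simplices of K, each written with vertices in increasing order, are:

  0-simplices (8): A, B, D, E, F, G, J, L
  1-simplices (24): AB, AD, AE, AG, AJ, AL, BD, BE, BF, BJ, BL, DE, DG, DJ, DL, EF, EG, EJ, EL, FG, FL, GJ, GL, JL
  2-simplices (16): ABD, ABL, ADG, AEJ, AEL, AGJ, BDJ, BEF, BEJ, BFL, DEG, DEL, DJL, EFG, FGL, GJL

giving chain groups C_0 ≅ Z^8, C_1 ≅ Z^24, C_2 ≅ Z^16.

∂_1: C_1 → C_0 sends each edge [p,q] (with p < q) to q − p.
The resulting 8×24 matrix has rank 7, and its Smith normal form has invariant factors (1,1,1,1,1,1,1).

∂_2: C_2 → C_1 acts by ∂[p,q,r] = [q,r] − [p,r] + [p,q]. For instance
  ∂BEJ = EJ − BJ + BE,
  ∂ADG = DG − AG + AD.
The resulting 24×16 matrix has rank 15, and its Smith normal form has invariant factors (1,1,1,1,1,1,1,1,1,1,1,1,1,1,1).

From H_k ≅ ker(∂_k) / im(∂_{k+1}) we obtain:

  H_0: rank C_0 − rank ∂_1 = 8 − 7 = 1, and the invariant factors of ∂_1 are all 1, so H_0 = Z.
  H_1: rank ker ∂_1 − rank ∂_2 = (24 − 7) − 15 = 2, and the invariant factors of ∂_2 are all 1, so H_1 = Z^2.
  H_2: rank ker ∂_2 − rank ∂_3 = (16 − 15) − 0 = 1, and there is no ∂_3, so H_2 = Z.

(K is a triangulation of the torus T^2.)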